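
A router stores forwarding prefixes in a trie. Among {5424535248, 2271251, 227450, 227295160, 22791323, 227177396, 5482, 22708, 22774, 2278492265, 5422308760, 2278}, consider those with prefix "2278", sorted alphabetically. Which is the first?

2278

Filter for "2278…" and sort: "2278", "2278492265"
The 1st is 2278.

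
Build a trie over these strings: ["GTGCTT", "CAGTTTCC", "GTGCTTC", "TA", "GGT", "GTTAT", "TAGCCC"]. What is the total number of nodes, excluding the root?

26

For each word, the new-node count is its length minus the longest prefix already in the trie:
  "GTGCTT" → 6 new (G, T, G, C, T, T)
  "CAGTTTCC" → 8 new (C, A, G, T, T, T, C, C)
  "GTGCTTC" → prefix "GTGCTT" already present; 1 new (C)
  "TA" → 2 new (T, A)
  "GGT" → prefix "G" already present; 2 new (G, T)
  "GTTAT" → prefix "GT" already present; 3 new (T, A, T)
  "TAGCCC" → prefix "TA" already present; 4 new (G, C, C, C)
Total nodes = 6 + 8 + 1 + 2 + 2 + 3 + 4 = 26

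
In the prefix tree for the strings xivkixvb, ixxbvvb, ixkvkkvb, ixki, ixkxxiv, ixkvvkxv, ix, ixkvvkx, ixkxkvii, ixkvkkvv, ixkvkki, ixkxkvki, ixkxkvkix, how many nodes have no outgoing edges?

10

Leaves are exactly the stored words that no other stored word extends.
Those words: "ixki", "ixkvkki", "ixkvkkvb", "ixkvkkvv", "ixkvvkxv", "ixkxkvii", "ixkxkvkix", "ixkxxiv", "ixxbvvb", "xivkixvb"
Leaf count: 10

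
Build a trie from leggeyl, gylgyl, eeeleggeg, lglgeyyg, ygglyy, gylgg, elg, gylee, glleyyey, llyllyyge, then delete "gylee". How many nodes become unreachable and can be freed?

2

Walk "gylee" from the leaf back toward the root, removing each node that no remaining word uses.
The suffix "ee" (2 nodes) is used only by "gylee"; the node for "gyl" still has the child "g", so pruning stops there.
Nodes removed: 2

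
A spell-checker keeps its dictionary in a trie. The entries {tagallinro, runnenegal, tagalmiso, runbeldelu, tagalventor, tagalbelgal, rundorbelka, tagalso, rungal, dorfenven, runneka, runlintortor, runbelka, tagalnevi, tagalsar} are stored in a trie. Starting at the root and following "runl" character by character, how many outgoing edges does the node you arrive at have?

1

Walk "runl" from the root, arriving at one node.
Distinct next characters after "runl": i.
That node has 1 child edge.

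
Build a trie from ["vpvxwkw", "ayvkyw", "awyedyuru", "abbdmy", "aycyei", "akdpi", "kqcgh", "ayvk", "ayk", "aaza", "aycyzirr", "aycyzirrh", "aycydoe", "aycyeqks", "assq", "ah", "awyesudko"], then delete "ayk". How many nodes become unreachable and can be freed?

A node on "ayk"'s path can go only if nothing else ends at it or branches off below it.
The suffix "k" (1 node) is used only by "ayk"; the node for "ay" still has the child "v", so pruning stops there.
Nodes removed: 1

1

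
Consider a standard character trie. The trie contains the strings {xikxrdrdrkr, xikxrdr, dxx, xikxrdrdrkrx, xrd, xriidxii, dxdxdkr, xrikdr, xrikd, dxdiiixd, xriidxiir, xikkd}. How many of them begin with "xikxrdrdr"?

Walk to "xikxrdrdr"; the words in its subtree are exactly those with that prefix.
Matches: "xikxrdrdrkr", "xikxrdrdrkrx"
Count: 2

2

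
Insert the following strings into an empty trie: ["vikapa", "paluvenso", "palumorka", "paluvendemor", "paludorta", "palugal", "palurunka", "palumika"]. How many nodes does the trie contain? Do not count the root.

Count nodes per top-level branch (shared prefixes stored once):
  'p'-branch (paludorta, palugal, palumika, palumorka, palurunka, paluvendemor, paluvenso): 35 nodes
  'v'-branch (vikapa): 6 nodes
Sum: 41

41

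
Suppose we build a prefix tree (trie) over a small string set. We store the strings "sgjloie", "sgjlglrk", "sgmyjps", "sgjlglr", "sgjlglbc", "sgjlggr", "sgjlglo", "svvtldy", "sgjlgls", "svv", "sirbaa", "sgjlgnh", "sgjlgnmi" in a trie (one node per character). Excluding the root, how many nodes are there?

37

Count nodes per top-level branch (shared prefixes stored once):
  's'-branch (sgjlggr, sgjlglbc, sgjlglo, sgjlglr, sgjlglrk, sgjlgls, sgjlgnh, sgjlgnmi, sgjloie, sgmyjps, sirbaa, svv, svvtldy): 37 nodes
Sum: 37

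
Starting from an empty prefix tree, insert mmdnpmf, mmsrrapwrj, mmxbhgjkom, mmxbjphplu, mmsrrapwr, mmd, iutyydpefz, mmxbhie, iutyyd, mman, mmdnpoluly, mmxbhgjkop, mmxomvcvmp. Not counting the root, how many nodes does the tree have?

56

Trace insertions, counting only characters that open a new branch:
  "mmdnpmf" → 7 new (m, m, d, n, p, m, f)
  "mmsrrapwrj" → prefix "mm" already present; 8 new (s, r, r, a, p, w, r, j)
  "mmxbhgjkom" → prefix "mm" already present; 8 new (x, b, h, g, j, k, o, m)
  "mmxbjphplu" → prefix "mmxb" already present; 6 new (j, p, h, p, l, u)
  "mmsrrapwr" → prefix "mmsrrapwr" already present; 0 new (none)
  "mmd" → prefix "mmd" already present; 0 new (none)
  "iutyydpefz" → 10 new (i, u, t, y, y, d, p, e, f, z)
  "mmxbhie" → prefix "mmxbh" already present; 2 new (i, e)
  "iutyyd" → prefix "iutyyd" already present; 0 new (none)
  "mman" → prefix "mm" already present; 2 new (a, n)
  "mmdnpoluly" → prefix "mmdnp" already present; 5 new (o, l, u, l, y)
  "mmxbhgjkop" → prefix "mmxbhgjko" already present; 1 new (p)
  "mmxomvcvmp" → prefix "mmx" already present; 7 new (o, m, v, c, v, m, p)
Total nodes = 7 + 8 + 8 + 6 + 0 + 0 + 10 + 2 + 0 + 2 + 5 + 1 + 7 = 56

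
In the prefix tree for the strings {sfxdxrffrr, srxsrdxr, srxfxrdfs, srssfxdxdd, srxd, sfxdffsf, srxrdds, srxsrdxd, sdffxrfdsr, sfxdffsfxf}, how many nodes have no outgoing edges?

A leaf is a node with no children — equivalently, the end of a word that is not a proper prefix of any other stored word.
Those words: "sdffxrfdsr", "sfxdffsfxf", "sfxdxrffrr", "srssfxdxdd", "srxd", "srxfxrdfs", "srxrdds", "srxsrdxd", "srxsrdxr"
Leaf count: 9

9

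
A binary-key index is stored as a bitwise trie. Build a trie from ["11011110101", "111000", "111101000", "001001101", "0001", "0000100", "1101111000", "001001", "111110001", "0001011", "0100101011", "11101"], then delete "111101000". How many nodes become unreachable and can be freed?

5

A node on "111101000"'s path can go only if nothing else ends at it or branches off below it.
The suffix "01000" (5 nodes) is used only by "111101000"; the node for "1111" still has the child "1", so pruning stops there.
Nodes removed: 5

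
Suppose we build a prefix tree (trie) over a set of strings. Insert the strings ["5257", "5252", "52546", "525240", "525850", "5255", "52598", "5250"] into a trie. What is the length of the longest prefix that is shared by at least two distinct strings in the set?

Equivalently: take the maximum, over all pairs, of their longest common prefix length.
e.g. "5252" and "525240" share the prefix "5252" of length 4; no pair shares a longer one.
Longest shared-prefix length: 4

4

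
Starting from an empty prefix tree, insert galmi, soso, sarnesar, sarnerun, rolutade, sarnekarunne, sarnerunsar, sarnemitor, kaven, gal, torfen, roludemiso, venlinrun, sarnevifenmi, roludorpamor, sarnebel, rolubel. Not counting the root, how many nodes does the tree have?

Trace insertions, counting only characters that open a new branch:
  "galmi" → 5 new (g, a, l, m, i)
  "soso" → 4 new (s, o, s, o)
  "sarnesar" → prefix "s" already present; 7 new (a, r, n, e, s, a, r)
  "sarnerun" → prefix "sarne" already present; 3 new (r, u, n)
  "rolutade" → 8 new (r, o, l, u, t, a, d, e)
  "sarnekarunne" → prefix "sarne" already present; 7 new (k, a, r, u, n, n, e)
  "sarnerunsar" → prefix "sarnerun" already present; 3 new (s, a, r)
  "sarnemitor" → prefix "sarne" already present; 5 new (m, i, t, o, r)
  "kaven" → 5 new (k, a, v, e, n)
  "gal" → prefix "gal" already present; 0 new (none)
  "torfen" → 6 new (t, o, r, f, e, n)
  "roludemiso" → prefix "rolu" already present; 6 new (d, e, m, i, s, o)
  "venlinrun" → 9 new (v, e, n, l, i, n, r, u, n)
  "sarnevifenmi" → prefix "sarne" already present; 7 new (v, i, f, e, n, m, i)
  "roludorpamor" → prefix "rolud" already present; 7 new (o, r, p, a, m, o, r)
  "sarnebel" → prefix "sarne" already present; 3 new (b, e, l)
  "rolubel" → prefix "rolu" already present; 3 new (b, e, l)
Total nodes = 5 + 4 + 7 + 3 + 8 + 7 + 3 + 5 + 5 + 0 + 6 + 6 + 9 + 7 + 7 + 3 + 3 = 88

88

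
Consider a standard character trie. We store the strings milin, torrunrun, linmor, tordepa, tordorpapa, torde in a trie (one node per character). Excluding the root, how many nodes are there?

For each word, the new-node count is its length minus the longest prefix already in the trie:
  "milin" → 5 new (m, i, l, i, n)
  "torrunrun" → 9 new (t, o, r, r, u, n, r, u, n)
  "linmor" → 6 new (l, i, n, m, o, r)
  "tordepa" → prefix "tor" already present; 4 new (d, e, p, a)
  "tordorpapa" → prefix "tord" already present; 6 new (o, r, p, a, p, a)
  "torde" → prefix "torde" already present; 0 new (none)
Total nodes = 5 + 9 + 6 + 4 + 6 + 0 = 30

30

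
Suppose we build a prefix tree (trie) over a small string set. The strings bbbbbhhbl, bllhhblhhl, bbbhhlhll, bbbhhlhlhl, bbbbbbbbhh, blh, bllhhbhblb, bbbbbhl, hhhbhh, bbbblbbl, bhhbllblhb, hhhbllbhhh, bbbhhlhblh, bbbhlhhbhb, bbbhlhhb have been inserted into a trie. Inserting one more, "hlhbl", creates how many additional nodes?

"h" is already a path in the trie; the remaining "lhbl" must be added.
Each of the 4 remaining characters creates one node.

4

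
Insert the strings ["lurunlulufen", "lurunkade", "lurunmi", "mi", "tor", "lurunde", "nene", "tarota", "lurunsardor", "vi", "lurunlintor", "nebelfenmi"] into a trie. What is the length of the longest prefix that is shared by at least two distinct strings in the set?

Look for the deepest trie node that still has at least two words in its subtree.
e.g. "lurunlintor" and "lurunlulufen" share the prefix "lurunl" of length 6; no pair shares a longer one.
Longest shared-prefix length: 6

6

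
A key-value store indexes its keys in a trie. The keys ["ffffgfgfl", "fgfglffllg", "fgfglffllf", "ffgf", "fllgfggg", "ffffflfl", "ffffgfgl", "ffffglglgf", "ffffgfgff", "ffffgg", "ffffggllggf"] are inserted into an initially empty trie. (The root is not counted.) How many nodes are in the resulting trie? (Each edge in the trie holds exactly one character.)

45

For each word, the new-node count is its length minus the longest prefix already in the trie:
  "ffffgfgfl" → 9 new (f, f, f, f, g, f, g, f, l)
  "fgfglffllg" → prefix "f" already present; 9 new (g, f, g, l, f, f, l, l, g)
  "fgfglffllf" → prefix "fgfglffll" already present; 1 new (f)
  "ffgf" → prefix "ff" already present; 2 new (g, f)
  "fllgfggg" → prefix "f" already present; 7 new (l, l, g, f, g, g, g)
  "ffffflfl" → prefix "ffff" already present; 4 new (f, l, f, l)
  "ffffgfgl" → prefix "ffffgfg" already present; 1 new (l)
  "ffffglglgf" → prefix "ffffg" already present; 5 new (l, g, l, g, f)
  "ffffgfgff" → prefix "ffffgfgf" already present; 1 new (f)
  "ffffgg" → prefix "ffffg" already present; 1 new (g)
  "ffffggllggf" → prefix "ffffgg" already present; 5 new (l, l, g, g, f)
Total nodes = 9 + 9 + 1 + 2 + 7 + 4 + 1 + 5 + 1 + 1 + 5 = 45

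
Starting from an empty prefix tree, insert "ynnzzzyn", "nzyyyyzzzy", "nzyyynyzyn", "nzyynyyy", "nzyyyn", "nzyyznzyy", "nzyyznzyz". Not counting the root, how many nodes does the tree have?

Trie structure (* marks end of a word):
(root)
├─ n
│  └─ z
│     └─ y
│        └─ y
│           ├─ n
│           │  └─ y
│           │     └─ y
│           │        └─ y *
│           ├─ y
│           │  ├─ n *
│           │  │  └─ y
│           │  │     └─ z
│           │  │        └─ y
│           │  │           └─ n *
│           │  └─ y
│           │     └─ z
│           │        └─ z
│           │           └─ z
│           │              └─ y *
│           └─ z
│              └─ n
│                 └─ z
│                    └─ y
│                       ├─ y *
│                       └─ z *
└─ y
   └─ n
      └─ n
         └─ z
            └─ z
               └─ z
                  └─ y
                     └─ n *
Counting every labelled node above: 33.

33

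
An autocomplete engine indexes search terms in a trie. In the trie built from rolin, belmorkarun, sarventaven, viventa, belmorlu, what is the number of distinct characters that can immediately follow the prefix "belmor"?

2

The children of the "belmor" node are the distinct next characters among strings starting with "belmor".
Distinct next characters after "belmor": k, l.
That node has 2 child edges.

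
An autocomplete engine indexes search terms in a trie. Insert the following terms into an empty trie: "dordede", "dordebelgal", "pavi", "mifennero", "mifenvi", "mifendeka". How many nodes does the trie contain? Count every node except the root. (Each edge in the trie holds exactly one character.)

32

Count nodes per top-level branch (shared prefixes stored once):
  'd'-branch (dordebelgal, dordede): 13 nodes
  'm'-branch (mifendeka, mifennero, mifenvi): 15 nodes
  'p'-branch (pavi): 4 nodes
Sum: 32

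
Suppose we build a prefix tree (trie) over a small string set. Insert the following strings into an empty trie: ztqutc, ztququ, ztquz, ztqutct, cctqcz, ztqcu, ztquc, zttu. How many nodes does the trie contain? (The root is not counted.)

21

Trace insertions, counting only characters that open a new branch:
  "ztqutc" → 6 new (z, t, q, u, t, c)
  "ztququ" → prefix "ztqu" already present; 2 new (q, u)
  "ztquz" → prefix "ztqu" already present; 1 new (z)
  "ztqutct" → prefix "ztqutc" already present; 1 new (t)
  "cctqcz" → 6 new (c, c, t, q, c, z)
  "ztqcu" → prefix "ztq" already present; 2 new (c, u)
  "ztquc" → prefix "ztqu" already present; 1 new (c)
  "zttu" → prefix "zt" already present; 2 new (t, u)
Total nodes = 6 + 2 + 1 + 1 + 6 + 2 + 1 + 2 = 21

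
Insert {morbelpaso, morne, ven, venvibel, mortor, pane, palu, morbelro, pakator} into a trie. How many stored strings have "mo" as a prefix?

4

Traverse to the node for "mo", then collect every word in that subtree.
Matches: "morbelpaso", "morbelro", "morne", "mortor"
Count: 4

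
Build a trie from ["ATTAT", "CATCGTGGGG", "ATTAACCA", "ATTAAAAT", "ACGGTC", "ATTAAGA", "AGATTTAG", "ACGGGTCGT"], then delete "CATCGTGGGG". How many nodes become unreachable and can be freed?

10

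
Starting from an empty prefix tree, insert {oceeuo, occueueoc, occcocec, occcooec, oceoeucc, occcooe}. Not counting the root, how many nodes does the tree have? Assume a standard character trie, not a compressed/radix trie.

26

Trie structure (* marks end of a word):
(root)
└─ o
   └─ c
      ├─ c
      │  ├─ c
      │  │  └─ o
      │  │     ├─ c
      │  │     │  └─ e
      │  │     │     └─ c *
      │  │     └─ o
      │  │        └─ e *
      │  │           └─ c *
      │  └─ u
      │     └─ e
      │        └─ u
      │           └─ e
      │              └─ o
      │                 └─ c *
      └─ e
         ├─ e
         │  └─ u
         │     └─ o *
         └─ o
            └─ e
               └─ u
                  └─ c
                     └─ c *
Counting every labelled node above: 26.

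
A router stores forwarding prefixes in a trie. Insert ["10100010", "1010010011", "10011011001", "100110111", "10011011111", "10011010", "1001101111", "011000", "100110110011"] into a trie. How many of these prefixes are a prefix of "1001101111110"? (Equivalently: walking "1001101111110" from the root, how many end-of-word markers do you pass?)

Walk "1001101111110" from the root; an end-of-word marker is hit whenever a stored word is a prefix of "1001101111110".
Prefixes of the query that are stored words: "100110111", "1001101111", "10011011111"
Count: 3

3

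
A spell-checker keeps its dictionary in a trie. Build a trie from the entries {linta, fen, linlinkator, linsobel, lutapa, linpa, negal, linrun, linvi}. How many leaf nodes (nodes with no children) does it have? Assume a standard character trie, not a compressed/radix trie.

9

Leaves are exactly the stored words that no other stored word extends.
Those words: "fen", "linlinkator", "linpa", "linrun", "linsobel", "linta", "linvi", "lutapa", "negal"
Leaf count: 9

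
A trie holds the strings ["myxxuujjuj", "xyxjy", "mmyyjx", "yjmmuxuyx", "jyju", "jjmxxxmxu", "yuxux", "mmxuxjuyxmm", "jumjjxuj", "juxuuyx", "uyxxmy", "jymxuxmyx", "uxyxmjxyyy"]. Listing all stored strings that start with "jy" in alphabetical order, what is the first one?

jyju

Filter for "jy…" and sort: "jyju", "jymxuxmyx"
Position 1: jyju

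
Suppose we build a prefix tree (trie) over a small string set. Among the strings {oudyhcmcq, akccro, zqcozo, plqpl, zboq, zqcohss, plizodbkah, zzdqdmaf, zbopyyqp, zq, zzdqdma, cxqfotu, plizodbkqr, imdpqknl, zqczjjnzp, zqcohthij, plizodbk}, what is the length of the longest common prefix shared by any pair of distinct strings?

8

The deepest shared node is where two words last agree before diverging.
"plizodbk" and "plizodbkah" agree on "plizodbk" (8 characters) before diverging; nothing deeper is shared.
Longest shared-prefix length: 8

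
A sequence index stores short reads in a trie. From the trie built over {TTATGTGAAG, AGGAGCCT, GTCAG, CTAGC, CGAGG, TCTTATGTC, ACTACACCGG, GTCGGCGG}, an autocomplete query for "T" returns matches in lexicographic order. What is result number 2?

TTATGTGAAG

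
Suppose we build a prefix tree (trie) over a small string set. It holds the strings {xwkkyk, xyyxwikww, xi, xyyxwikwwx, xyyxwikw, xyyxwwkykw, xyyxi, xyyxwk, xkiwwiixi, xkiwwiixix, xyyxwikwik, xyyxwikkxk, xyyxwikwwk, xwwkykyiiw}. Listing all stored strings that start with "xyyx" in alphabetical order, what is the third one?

xyyxwikw

Words with prefix "xyyx", in lexicographic order: "xyyxi", "xyyxwikkxk", "xyyxwikw", "xyyxwikwik", "xyyxwikww", "xyyxwikwwk", "xyyxwikwwx", "xyyxwk", "xyyxwwkykw"
Position 3: xyyxwikw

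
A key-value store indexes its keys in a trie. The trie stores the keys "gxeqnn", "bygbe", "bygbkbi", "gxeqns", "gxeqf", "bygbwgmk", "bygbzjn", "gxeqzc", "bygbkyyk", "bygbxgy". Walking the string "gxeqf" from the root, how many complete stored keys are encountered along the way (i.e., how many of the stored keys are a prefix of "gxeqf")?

1

Walk "gxeqf" from the root; an end-of-word marker is hit whenever a stored word is a prefix of "gxeqf".
Prefixes of the query that are stored words: "gxeqf"
Count: 1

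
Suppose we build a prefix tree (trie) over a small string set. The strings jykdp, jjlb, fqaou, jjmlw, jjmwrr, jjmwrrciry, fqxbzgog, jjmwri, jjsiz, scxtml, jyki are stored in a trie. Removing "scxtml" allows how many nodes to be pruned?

6

Walk "scxtml" from the leaf back toward the root, removing each node that no remaining word uses.
No other word shares any prefix with "scxtml", so all 6 of its nodes go.
Nodes removed: 6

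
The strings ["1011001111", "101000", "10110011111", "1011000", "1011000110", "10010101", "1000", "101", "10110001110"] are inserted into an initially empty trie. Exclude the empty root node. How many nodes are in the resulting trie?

Trace insertions, counting only characters that open a new branch:
  "1011001111" → 10 new (1, 0, 1, 1, 0, 0, 1, 1, 1, 1)
  "101000" → prefix "101" already present; 3 new (0, 0, 0)
  "10110011111" → prefix "1011001111" already present; 1 new (1)
  "1011000" → prefix "101100" already present; 1 new (0)
  "1011000110" → prefix "1011000" already present; 3 new (1, 1, 0)
  "10010101" → prefix "10" already present; 6 new (0, 1, 0, 1, 0, 1)
  "1000" → prefix "100" already present; 1 new (0)
  "101" → prefix "101" already present; 0 new (none)
  "10110001110" → prefix "101100011" already present; 2 new (1, 0)
Total nodes = 10 + 3 + 1 + 1 + 3 + 6 + 1 + 0 + 2 = 27

27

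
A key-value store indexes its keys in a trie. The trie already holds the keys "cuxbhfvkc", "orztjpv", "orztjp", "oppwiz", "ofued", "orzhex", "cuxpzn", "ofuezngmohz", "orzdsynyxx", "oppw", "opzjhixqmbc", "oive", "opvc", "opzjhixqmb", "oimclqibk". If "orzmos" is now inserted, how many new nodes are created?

3

Walking "orzmos" from the root, the first 3 characters ("orz") follow existing edges; "m" is the first miss.
So 6 − 3 = 3 new nodes.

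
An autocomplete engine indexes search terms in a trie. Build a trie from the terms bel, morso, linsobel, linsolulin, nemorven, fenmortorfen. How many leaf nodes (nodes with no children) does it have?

Leaves are exactly the stored words that no other stored word extends.
Those words: "bel", "fenmortorfen", "linsobel", "linsolulin", "morso", "nemorven"
Leaf count: 6

6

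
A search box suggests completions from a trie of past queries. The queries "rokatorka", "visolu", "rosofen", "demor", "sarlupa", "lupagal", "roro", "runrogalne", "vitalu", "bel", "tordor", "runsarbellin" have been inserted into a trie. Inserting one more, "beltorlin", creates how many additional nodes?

The longest prefix of "beltorlin" already in the trie is "bel" (length 3).
Each of the 6 remaining characters creates one node.

6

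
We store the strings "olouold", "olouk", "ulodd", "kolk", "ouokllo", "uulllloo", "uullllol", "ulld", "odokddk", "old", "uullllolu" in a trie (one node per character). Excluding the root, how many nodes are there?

Count nodes per top-level branch (shared prefixes stored once):
  'k'-branch (kolk): 4 nodes
  'o'-branch (odokddk, old, olouk, olouold, ouokllo): 21 nodes
  'u'-branch (ulld, ulodd, uullllol, uullllolu, uulllloo): 16 nodes
Sum: 41

41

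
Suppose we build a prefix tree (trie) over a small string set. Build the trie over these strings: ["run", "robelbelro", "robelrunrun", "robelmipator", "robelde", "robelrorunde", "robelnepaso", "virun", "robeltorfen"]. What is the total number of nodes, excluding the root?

50

Count nodes per top-level branch (shared prefixes stored once):
  'r'-branch (robelbelro, robelde, robelmipator, robelnepaso, robelrorunde, robelrunrun, robeltorfen, run): 45 nodes
  'v'-branch (virun): 5 nodes
Sum: 50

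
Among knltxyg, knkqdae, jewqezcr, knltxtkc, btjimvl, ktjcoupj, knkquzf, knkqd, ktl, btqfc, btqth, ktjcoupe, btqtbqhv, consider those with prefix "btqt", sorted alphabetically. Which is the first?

btqtbqhv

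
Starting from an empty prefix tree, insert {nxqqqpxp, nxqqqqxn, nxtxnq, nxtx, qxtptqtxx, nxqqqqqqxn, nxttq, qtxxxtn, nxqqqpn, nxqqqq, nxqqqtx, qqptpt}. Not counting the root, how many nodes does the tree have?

Count nodes per top-level branch (shared prefixes stored once):
  'n'-branch (nxqqqpn, nxqqqpxp, nxqqqq, nxqqqqqqxn, nxqqqqxn, nxqqqtx, nxttq, nxtx, nxtxnq): 24 nodes
  'q'-branch (qqptpt, qtxxxtn, qxtptqtxx): 20 nodes
Sum: 44

44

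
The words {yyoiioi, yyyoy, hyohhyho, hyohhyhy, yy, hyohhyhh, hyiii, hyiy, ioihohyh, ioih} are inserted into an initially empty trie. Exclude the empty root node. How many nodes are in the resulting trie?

Trie structure (* marks end of a word):
(root)
├─ h
│  └─ y
│     ├─ i
│     │  ├─ i
│     │  │  └─ i *
│     │  └─ y *
│     └─ o
│        └─ h
│           └─ h
│              └─ y
│                 └─ h
│                    ├─ h *
│                    ├─ o *
│                    └─ y *
├─ i
│  └─ o
│     └─ i
│        └─ h *
│           └─ o
│              └─ h
│                 └─ y
│                    └─ h *
└─ y
   └─ y *
      ├─ o
      │  └─ i
      │     └─ i
      │        └─ o
      │           └─ i *
      └─ y
         └─ o
            └─ y *
Counting every labelled node above: 32.

32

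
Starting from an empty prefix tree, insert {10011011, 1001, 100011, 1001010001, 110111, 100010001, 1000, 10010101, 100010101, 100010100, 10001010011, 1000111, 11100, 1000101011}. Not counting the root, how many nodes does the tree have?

Trie structure (* marks end of a word):
(root)
└─ 1
   ├─ 0
   │  └─ 0
   │     ├─ 0 *
   │     │  └─ 1
   │     │     ├─ 0
   │     │     │  ├─ 0
   │     │     │  │  └─ 0
   │     │     │  │     └─ 1 *
   │     │     │  └─ 1
   │     │     │     └─ 0
   │     │     │        ├─ 0 *
   │     │     │        │  └─ 1
   │     │     │        │     └─ 1 *
   │     │     │        └─ 1 *
   │     │     │           └─ 1 *
   │     │     └─ 1 *
   │     │        └─ 1 *
   │     └─ 1 *
   │        ├─ 0
   │        │  └─ 1
   │        │     └─ 0
   │        │        ├─ 0
   │        │        │  └─ 0
   │        │        │     └─ 1 *
   │        │        └─ 1 *
   │        └─ 1
   │           └─ 0
   │              └─ 1
   │                 └─ 1 *
   └─ 1
      ├─ 0
      │  └─ 1
      │     └─ 1
      │        └─ 1 *
      └─ 1
         └─ 0
            └─ 0 *
Counting every labelled node above: 38.

38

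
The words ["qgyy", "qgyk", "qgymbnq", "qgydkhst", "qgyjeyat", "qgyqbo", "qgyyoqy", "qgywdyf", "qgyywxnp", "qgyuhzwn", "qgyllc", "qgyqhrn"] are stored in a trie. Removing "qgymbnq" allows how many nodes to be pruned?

4

After clearing the end-marker at "qgymbnq", prune upward until reaching a node still needed by another word.
The suffix "mbnq" (4 nodes) is used only by "qgymbnq"; the node for "qgy" still has the child "y", so pruning stops there.
Nodes removed: 4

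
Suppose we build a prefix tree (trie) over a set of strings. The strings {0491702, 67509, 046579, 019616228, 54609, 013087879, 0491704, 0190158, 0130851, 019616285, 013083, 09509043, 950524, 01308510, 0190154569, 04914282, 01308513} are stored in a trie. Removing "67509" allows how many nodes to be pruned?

5

After clearing the end-marker at "67509", prune upward until reaching a node still needed by another word.
No other word shares any prefix with "67509", so all 5 of its nodes go.
Nodes removed: 5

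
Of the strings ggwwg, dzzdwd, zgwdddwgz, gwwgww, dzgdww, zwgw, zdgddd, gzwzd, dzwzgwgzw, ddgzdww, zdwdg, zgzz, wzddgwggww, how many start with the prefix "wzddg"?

Traverse to the node for "wzddg", then collect every word in that subtree.
Matches: "wzddgwggww"
Count: 1

1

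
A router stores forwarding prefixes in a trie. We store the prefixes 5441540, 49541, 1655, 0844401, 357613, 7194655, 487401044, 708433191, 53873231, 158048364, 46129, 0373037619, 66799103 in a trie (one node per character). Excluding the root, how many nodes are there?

For each word, the new-node count is its length minus the longest prefix already in the trie:
  "5441540" → 7 new (5, 4, 4, 1, 5, 4, 0)
  "49541" → 5 new (4, 9, 5, 4, 1)
  "1655" → 4 new (1, 6, 5, 5)
  "0844401" → 7 new (0, 8, 4, 4, 4, 0, 1)
  "357613" → 6 new (3, 5, 7, 6, 1, 3)
  "7194655" → 7 new (7, 1, 9, 4, 6, 5, 5)
  "487401044" → prefix "4" already present; 8 new (8, 7, 4, 0, 1, 0, 4, 4)
  "708433191" → prefix "7" already present; 8 new (0, 8, 4, 3, 3, 1, 9, 1)
  "53873231" → prefix "5" already present; 7 new (3, 8, 7, 3, 2, 3, 1)
  "158048364" → prefix "1" already present; 8 new (5, 8, 0, 4, 8, 3, 6, 4)
  "46129" → prefix "4" already present; 4 new (6, 1, 2, 9)
  "0373037619" → prefix "0" already present; 9 new (3, 7, 3, 0, 3, 7, 6, 1, 9)
  "66799103" → 8 new (6, 6, 7, 9, 9, 1, 0, 3)
Total nodes = 7 + 5 + 4 + 7 + 6 + 7 + 8 + 8 + 7 + 8 + 4 + 9 + 8 = 88

88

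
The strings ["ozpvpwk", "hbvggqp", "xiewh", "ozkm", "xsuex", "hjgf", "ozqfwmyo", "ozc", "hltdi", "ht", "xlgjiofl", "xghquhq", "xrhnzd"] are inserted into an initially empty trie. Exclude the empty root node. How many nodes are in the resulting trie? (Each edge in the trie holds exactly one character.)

Trace insertions, counting only characters that open a new branch:
  "ozpvpwk" → 7 new (o, z, p, v, p, w, k)
  "hbvggqp" → 7 new (h, b, v, g, g, q, p)
  "xiewh" → 5 new (x, i, e, w, h)
  "ozkm" → prefix "oz" already present; 2 new (k, m)
  "xsuex" → prefix "x" already present; 4 new (s, u, e, x)
  "hjgf" → prefix "h" already present; 3 new (j, g, f)
  "ozqfwmyo" → prefix "oz" already present; 6 new (q, f, w, m, y, o)
  "ozc" → prefix "oz" already present; 1 new (c)
  "hltdi" → prefix "h" already present; 4 new (l, t, d, i)
  "ht" → prefix "h" already present; 1 new (t)
  "xlgjiofl" → prefix "x" already present; 7 new (l, g, j, i, o, f, l)
  "xghquhq" → prefix "x" already present; 6 new (g, h, q, u, h, q)
  "xrhnzd" → prefix "x" already present; 5 new (r, h, n, z, d)
Total nodes = 7 + 7 + 5 + 2 + 4 + 3 + 6 + 1 + 4 + 1 + 7 + 6 + 5 = 58

58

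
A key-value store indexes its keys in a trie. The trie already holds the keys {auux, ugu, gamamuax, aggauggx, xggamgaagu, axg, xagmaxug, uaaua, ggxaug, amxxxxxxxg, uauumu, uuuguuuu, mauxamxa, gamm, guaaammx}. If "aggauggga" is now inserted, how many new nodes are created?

The longest prefix of "aggauggga" already in the trie is "aggaugg" (length 7).
New nodes needed: |"aggauggga"| − 7 = 9 − 7 = 2.

2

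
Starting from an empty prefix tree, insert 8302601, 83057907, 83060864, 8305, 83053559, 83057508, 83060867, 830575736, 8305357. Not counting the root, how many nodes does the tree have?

29

Trie structure (* marks end of a word):
(root)
└─ 8
   └─ 3
      └─ 0
         ├─ 2
         │  └─ 6
         │     └─ 0
         │        └─ 1 *
         ├─ 5 *
         │  ├─ 3
         │  │  └─ 5
         │  │     ├─ 5
         │  │     │  └─ 9 *
         │  │     └─ 7 *
         │  └─ 7
         │     ├─ 5
         │     │  ├─ 0
         │     │  │  └─ 8 *
         │     │  └─ 7
         │     │     └─ 3
         │     │        └─ 6 *
         │     └─ 9
         │        └─ 0
         │           └─ 7 *
         └─ 6
            └─ 0
               └─ 8
                  └─ 6
                     ├─ 4 *
                     └─ 7 *
Counting every labelled node above: 29.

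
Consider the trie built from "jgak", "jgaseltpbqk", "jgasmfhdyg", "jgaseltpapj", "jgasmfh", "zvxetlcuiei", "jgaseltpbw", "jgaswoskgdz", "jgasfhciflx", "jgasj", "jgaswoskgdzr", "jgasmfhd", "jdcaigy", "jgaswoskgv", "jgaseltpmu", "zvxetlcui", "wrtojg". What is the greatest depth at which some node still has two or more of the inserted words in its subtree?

11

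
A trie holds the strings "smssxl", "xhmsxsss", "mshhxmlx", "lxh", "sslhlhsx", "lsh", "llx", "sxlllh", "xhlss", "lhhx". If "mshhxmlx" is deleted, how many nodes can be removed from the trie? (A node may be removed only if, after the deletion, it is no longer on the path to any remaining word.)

8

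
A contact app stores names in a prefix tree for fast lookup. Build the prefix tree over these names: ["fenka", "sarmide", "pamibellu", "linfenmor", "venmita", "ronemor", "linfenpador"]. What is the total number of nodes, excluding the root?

49

Count nodes per top-level branch (shared prefixes stored once):
  'f'-branch (fenka): 5 nodes
  'l'-branch (linfenmor, linfenpador): 14 nodes
  'p'-branch (pamibellu): 9 nodes
  'r'-branch (ronemor): 7 nodes
  's'-branch (sarmide): 7 nodes
  'v'-branch (venmita): 7 nodes
Sum: 49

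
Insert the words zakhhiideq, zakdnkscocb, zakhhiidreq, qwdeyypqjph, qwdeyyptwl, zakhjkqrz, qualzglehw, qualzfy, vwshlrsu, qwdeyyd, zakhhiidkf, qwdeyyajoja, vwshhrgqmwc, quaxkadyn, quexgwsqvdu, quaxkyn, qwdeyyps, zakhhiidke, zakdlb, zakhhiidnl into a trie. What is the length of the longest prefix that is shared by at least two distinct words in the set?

Equivalently: take the maximum, over all pairs, of their longest common prefix length.
e.g. "zakhhiidke" and "zakhhiidkf" share the prefix "zakhhiidk" of length 9; no pair shares a longer one.
Longest shared-prefix length: 9

9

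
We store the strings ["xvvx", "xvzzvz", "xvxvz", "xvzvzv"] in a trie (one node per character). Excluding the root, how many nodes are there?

Insert word by word; a character creates a node only if that edge doesn't already exist:
  "xvvx" → 4 new (x, v, v, x)
  "xvzzvz" → prefix "xv" already present; 4 new (z, z, v, z)
  "xvxvz" → prefix "xv" already present; 3 new (x, v, z)
  "xvzvzv" → prefix "xvz" already present; 3 new (v, z, v)
Total nodes = 4 + 4 + 3 + 3 = 14

14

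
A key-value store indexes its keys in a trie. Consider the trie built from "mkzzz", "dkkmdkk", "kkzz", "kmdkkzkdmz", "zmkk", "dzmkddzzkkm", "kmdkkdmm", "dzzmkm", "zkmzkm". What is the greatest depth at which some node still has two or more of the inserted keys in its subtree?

5

Look for the deepest trie node that still has at least two words in its subtree.
"kmdkkdmm" and "kmdkkzkdmz" agree on "kmdkk" (5 characters) before diverging; nothing deeper is shared.
Longest shared-prefix length: 5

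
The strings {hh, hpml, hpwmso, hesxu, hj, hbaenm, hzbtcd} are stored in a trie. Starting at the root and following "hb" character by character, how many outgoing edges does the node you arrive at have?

Walk "hb" from the root, arriving at one node.
Distinct next characters after "hb": a.
That node has 1 child edge.

1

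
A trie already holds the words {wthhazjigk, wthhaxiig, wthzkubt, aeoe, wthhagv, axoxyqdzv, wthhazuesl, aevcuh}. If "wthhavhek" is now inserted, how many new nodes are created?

"wthha" is already a path in the trie; the remaining "vhek" must be added.
New nodes needed: |"wthhavhek"| − 5 = 9 − 5 = 4.

4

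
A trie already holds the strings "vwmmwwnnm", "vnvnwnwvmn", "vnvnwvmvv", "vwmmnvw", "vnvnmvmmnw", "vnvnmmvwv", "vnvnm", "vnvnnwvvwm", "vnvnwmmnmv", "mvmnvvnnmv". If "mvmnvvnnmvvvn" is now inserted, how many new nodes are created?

"mvmnvvnnmv" is already a path in the trie; the remaining "vvn" must be added.
Each of the 3 remaining characters creates one node.

3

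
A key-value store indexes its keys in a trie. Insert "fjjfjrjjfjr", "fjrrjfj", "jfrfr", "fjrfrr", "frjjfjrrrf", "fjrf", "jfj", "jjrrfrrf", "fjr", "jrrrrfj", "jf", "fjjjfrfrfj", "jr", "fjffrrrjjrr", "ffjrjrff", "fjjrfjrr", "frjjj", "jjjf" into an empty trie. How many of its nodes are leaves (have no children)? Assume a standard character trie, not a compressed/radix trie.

14

Leaves are exactly the stored words that no other stored word extends.
Those words: "ffjrjrff", "fjffrrrjjrr", "fjjfjrjjfjr", "fjjjfrfrfj", "fjjrfjrr", "fjrfrr", "fjrrjfj", "frjjfjrrrf", "frjjj", "jfj", "jfrfr", "jjjf", "jjrrfrrf", "jrrrrfj"
Leaf count: 14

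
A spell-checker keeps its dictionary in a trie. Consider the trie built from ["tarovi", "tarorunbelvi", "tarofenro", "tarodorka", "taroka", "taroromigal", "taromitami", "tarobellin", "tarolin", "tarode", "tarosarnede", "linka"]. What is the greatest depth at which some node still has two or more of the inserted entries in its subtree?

Look for the deepest trie node that still has at least two words in its subtree.
e.g. "tarode" and "tarodorka" share the prefix "tarod" of length 5; no pair shares a longer one.
Longest shared-prefix length: 5

5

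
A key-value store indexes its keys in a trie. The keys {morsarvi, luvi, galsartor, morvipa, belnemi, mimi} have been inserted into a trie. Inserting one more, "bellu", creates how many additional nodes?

2

"bel" is already a path in the trie; the remaining "lu" must be added.
New nodes needed: |"bellu"| − 3 = 5 − 3 = 2.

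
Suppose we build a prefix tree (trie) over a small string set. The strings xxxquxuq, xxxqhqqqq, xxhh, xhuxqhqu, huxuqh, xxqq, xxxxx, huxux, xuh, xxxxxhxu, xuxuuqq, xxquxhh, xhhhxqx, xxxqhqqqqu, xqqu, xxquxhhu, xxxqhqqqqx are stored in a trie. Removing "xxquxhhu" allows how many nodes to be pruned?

1

A node on "xxquxhhu"'s path can go only if nothing else ends at it or branches off below it.
The suffix "u" (1 node) is used only by "xxquxhhu"; "xxquxhh" is itself a stored word, so pruning stops there.
Nodes removed: 1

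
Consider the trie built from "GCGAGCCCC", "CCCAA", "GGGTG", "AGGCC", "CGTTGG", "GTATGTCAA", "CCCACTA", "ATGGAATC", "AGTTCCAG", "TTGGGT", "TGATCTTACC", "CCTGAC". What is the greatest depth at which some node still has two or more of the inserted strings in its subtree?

The deepest shared node is where two words last agree before diverging.
e.g. "CCCAA" and "CCCACTA" share the prefix "CCCA" of length 4; no pair shares a longer one.
Longest shared-prefix length: 4

4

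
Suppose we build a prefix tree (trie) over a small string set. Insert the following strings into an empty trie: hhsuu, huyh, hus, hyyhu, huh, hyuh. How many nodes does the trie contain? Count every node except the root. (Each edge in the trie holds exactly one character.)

16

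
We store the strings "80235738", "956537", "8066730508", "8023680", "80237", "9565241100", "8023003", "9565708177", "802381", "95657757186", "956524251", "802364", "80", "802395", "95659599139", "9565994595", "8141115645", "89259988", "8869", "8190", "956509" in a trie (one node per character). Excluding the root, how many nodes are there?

90

Trace insertions, counting only characters that open a new branch:
  "80235738" → 8 new (8, 0, 2, 3, 5, 7, 3, 8)
  "956537" → 6 new (9, 5, 6, 5, 3, 7)
  "8066730508" → prefix "80" already present; 8 new (6, 6, 7, 3, 0, 5, 0, 8)
  "8023680" → prefix "8023" already present; 3 new (6, 8, 0)
  "80237" → prefix "8023" already present; 1 new (7)
  "9565241100" → prefix "9565" already present; 6 new (2, 4, 1, 1, 0, 0)
  "8023003" → prefix "8023" already present; 3 new (0, 0, 3)
  "9565708177" → prefix "9565" already present; 6 new (7, 0, 8, 1, 7, 7)
  "802381" → prefix "8023" already present; 2 new (8, 1)
  "95657757186" → prefix "95657" already present; 6 new (7, 5, 7, 1, 8, 6)
  "956524251" → prefix "956524" already present; 3 new (2, 5, 1)
  "802364" → prefix "80236" already present; 1 new (4)
  "80" → prefix "80" already present; 0 new (none)
  "802395" → prefix "8023" already present; 2 new (9, 5)
  "95659599139" → prefix "9565" already present; 7 new (9, 5, 9, 9, 1, 3, 9)
  "9565994595" → prefix "95659" already present; 5 new (9, 4, 5, 9, 5)
  "8141115645" → prefix "8" already present; 9 new (1, 4, 1, 1, 1, 5, 6, 4, 5)
  "89259988" → prefix "8" already present; 7 new (9, 2, 5, 9, 9, 8, 8)
  "8869" → prefix "8" already present; 3 new (8, 6, 9)
  "8190" → prefix "81" already present; 2 new (9, 0)
  "956509" → prefix "9565" already present; 2 new (0, 9)
Total nodes = 8 + 6 + 8 + 3 + 1 + 6 + 3 + 6 + 2 + 6 + 3 + 1 + 0 + 2 + 7 + 5 + 9 + 7 + 3 + 2 + 2 = 90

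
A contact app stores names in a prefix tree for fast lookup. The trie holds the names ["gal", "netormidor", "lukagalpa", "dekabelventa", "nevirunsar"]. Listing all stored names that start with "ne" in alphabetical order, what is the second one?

nevirunsar

Words with prefix "ne", in lexicographic order: "netormidor", "nevirunsar"
Position 2: nevirunsar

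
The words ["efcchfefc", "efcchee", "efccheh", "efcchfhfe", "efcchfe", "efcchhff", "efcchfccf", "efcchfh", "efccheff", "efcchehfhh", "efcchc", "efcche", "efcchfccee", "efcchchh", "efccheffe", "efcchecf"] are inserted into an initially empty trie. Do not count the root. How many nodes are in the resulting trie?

34

Trie structure (* marks end of a word):
(root)
└─ e
   └─ f
      └─ c
         └─ c
            └─ h
               ├─ c *
               │  └─ h
               │     └─ h *
               ├─ e *
               │  ├─ c
               │  │  └─ f *
               │  ├─ e *
               │  ├─ f
               │  │  └─ f *
               │  │     └─ e *
               │  └─ h *
               │     └─ f
               │        └─ h
               │           └─ h *
               ├─ f
               │  ├─ c
               │  │  └─ c
               │  │     ├─ e
               │  │     │  └─ e *
               │  │     └─ f *
               │  ├─ e *
               │  │  └─ f
               │  │     └─ c *
               │  └─ h *
               │     └─ f
               │        └─ e *
               └─ h
                  └─ f
                     └─ f *
Counting every labelled node above: 34.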